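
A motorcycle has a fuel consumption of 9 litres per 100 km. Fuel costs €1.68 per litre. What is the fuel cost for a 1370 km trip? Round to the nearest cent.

Fuel = 9 L/100 km × 1370 km / 100 = 123.3 L
Cost = 123.3 L × €1.68/L = €207.14

€207.14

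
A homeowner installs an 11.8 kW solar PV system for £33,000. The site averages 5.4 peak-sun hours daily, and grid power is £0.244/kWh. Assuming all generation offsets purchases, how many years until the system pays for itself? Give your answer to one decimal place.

Daily generation = 11.8 kW × 5.4 h = 63.72 kWh
Annual generation = 63.72 × 365 = 23258 kWh
Annual savings = 23258 × £0.244 = £5,674.90
Payback = £33,000 / £5,674.90 = 5.82 years

5.8 years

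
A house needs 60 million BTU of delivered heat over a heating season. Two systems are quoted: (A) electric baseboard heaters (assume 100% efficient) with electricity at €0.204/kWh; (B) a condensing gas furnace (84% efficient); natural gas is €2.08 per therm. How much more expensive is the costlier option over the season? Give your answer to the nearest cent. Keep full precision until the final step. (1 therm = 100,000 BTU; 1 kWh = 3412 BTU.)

€2101.62

Heat load = 60 × 10⁶ BTU = 60,000,000 BTU
Gas: input = 60,000,000 / 0.84 = 71,428,571 BTU = 714.3 therm → 714.3 × €2.08 = €1,485.71
Electric: 60,000,000 BTU / 3412 = 17,580 kWh → × €0.204 = €3,587.34
Difference = |€1,485.71 − €3,587.34| = €2,101.62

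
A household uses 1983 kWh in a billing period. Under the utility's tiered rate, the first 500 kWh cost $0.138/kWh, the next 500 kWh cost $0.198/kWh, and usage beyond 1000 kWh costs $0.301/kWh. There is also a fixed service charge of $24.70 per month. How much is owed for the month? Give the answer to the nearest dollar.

First 500 kWh × $0.138 = $69.00
Next 500 kWh × $0.198 = $99.00
Remaining 983 kWh × $0.301 = $295.88
Energy charge = $463.88; + service $24.70 = $488.58 ≈ $489

$489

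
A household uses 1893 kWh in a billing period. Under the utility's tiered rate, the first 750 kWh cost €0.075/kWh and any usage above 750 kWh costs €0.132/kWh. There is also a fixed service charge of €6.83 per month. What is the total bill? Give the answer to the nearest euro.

First 750 kWh × €0.075 = €56.25
Remaining 1143 kWh × €0.132 = €150.88
Energy charge = €207.13; + service €6.83 = €213.96 ≈ €214

€214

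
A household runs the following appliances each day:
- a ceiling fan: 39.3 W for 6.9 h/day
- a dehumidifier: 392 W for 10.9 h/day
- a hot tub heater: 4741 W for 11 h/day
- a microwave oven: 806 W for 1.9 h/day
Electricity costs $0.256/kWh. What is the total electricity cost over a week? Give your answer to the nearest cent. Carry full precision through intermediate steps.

ceiling fan: 39.3 W × 6.9 h × 7 d = 1,898 Wh = 1.898 kWh
dehumidifier: 392 W × 10.9 h × 7 d = 29,910 Wh = 29.91 kWh
hot tub heater: 4741 W × 11 h × 7 d = 365,057 Wh = 365.1 kWh
microwave oven: 806 W × 1.9 h × 7 d = 10,720 Wh = 10.72 kWh
Total energy = 1.898 + 29.91 + 365.1 + 10.72 = 407.6 kWh
Cost = 407.6 kWh × $0.256 = $104.34

$104.34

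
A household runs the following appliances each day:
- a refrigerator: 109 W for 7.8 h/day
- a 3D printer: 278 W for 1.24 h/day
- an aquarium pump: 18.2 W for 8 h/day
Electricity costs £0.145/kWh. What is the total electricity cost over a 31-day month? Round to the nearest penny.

refrigerator: 109 W × 7.8 h × 31 d = 26,356 Wh = 26.36 kWh
3D printer: 278 W × 1.24 h × 31 d = 10,686 Wh = 10.69 kWh
aquarium pump: 18.2 W × 8 h × 31 d = 4,514 Wh = 4.514 kWh
Total energy = 26.36 + 10.69 + 4.514 = 41.56 kWh
Cost = 41.56 kWh × £0.145 = £6.03

£6.03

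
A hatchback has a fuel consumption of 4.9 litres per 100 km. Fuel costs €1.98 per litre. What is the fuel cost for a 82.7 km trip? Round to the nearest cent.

Fuel = 4.9 L/100 km × 82.7 km / 100 = 4.052 L
Cost = 4.052 L × €1.98/L = €8.02

€8.02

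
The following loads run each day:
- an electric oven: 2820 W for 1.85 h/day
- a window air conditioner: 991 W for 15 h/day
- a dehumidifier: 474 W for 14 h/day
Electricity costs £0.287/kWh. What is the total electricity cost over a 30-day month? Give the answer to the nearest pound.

£230

electric oven: 2820 W × 1.85 h × 30 d = 156,510 Wh = 156.5 kWh
window air conditioner: 991 W × 15 h × 30 d = 445,950 Wh = 445.9 kWh
dehumidifier: 474 W × 14 h × 30 d = 199,080 Wh = 199.1 kWh
Total energy = 156.5 + 445.9 + 199.1 = 801.5 kWh
Cost = 801.5 kWh × £0.287 = £230.04 ≈ £230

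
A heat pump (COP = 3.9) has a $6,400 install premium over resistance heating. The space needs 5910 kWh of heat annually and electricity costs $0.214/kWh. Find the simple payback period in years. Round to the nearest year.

7 years

Resistance: 5910 kWh × $0.214 = $1,264.74/yr
Heat pump: 5910 / 3.9 = 1515 kWh in → × $0.214 = $324.29/yr
Annual savings = $940.45
Payback = $6,400 / $940.45 = 6.81 years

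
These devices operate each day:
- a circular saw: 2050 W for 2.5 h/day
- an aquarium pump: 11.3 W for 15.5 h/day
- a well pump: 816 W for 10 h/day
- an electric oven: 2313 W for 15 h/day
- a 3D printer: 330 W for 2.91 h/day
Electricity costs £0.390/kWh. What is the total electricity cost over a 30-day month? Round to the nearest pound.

£575

circular saw: 2050 W × 2.5 h × 30 d = 153,750 Wh = 153.8 kWh
aquarium pump: 11.3 W × 15.5 h × 30 d = 5,254 Wh = 5.255 kWh
well pump: 816 W × 10 h × 30 d = 244,800 Wh = 244.8 kWh
electric oven: 2313 W × 15 h × 30 d = 1,040,850 Wh = 1,041 kWh
3D printer: 330 W × 2.91 h × 30 d = 28,809 Wh = 28.81 kWh
Total energy = 153.8 + 5.255 + 244.8 + 1,041 + 28.81 = 1,473 kWh
Cost = 1,473 kWh × £0.390 = £574.65 ≈ £575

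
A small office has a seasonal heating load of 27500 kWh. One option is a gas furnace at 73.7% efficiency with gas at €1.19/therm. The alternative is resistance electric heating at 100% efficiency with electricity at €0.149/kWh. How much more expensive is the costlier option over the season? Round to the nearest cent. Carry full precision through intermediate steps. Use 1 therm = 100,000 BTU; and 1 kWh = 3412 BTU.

€2582.47

Heat load = 27500 kWh × 3412 = 93,830,000 BTU
Gas: input = 93,830,000 / 0.737 = 127,313,433 BTU = 1,273 therm → 1,273 × €1.19 = €1,515.03
Electric: 93,830,000 BTU / 3412 = 27,500 kWh → × €0.149 = €4,097.50
Difference = |€1,515.03 − €4,097.50| = €2,582.47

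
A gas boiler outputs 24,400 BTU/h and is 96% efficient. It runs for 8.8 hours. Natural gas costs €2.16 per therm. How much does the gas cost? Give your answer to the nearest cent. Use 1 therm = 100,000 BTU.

€4.83

Heat delivered = 24,400 BTU/h × 8.8 h = 214,720 BTU
Gas input = 214,720 / 0.96 = 223,667 BTU
= 223,667 / 100,000 = 2.237 therm
Cost = 2.237 × €2.16/therm = €4.83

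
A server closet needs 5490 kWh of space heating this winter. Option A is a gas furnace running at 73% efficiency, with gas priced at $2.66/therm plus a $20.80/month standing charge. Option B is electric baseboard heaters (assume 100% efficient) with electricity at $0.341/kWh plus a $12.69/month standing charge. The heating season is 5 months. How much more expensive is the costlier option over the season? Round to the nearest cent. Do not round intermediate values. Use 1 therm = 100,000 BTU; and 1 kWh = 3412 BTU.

Heat load = 5490 kWh × 3412 = 18,731,880 BTU
Gas: input = 18,731,880 / 0.73 = 25,660,110 BTU = 256.6 therm → 256.6 × $2.66 = $682.56; + 5 × $20.80 standing = $786.56
Electric: 18,731,880 BTU / 3412 = 5,490 kWh → × $0.341 = $1,872.09; + 5 × $12.69 standing = $1,935.54
Difference = |$786.56 − $1,935.54| = $1,148.98

$1148.98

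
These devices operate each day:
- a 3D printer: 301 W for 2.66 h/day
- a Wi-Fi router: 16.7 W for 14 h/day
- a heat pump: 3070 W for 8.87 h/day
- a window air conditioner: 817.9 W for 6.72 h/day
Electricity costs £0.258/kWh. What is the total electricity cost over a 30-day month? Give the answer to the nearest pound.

£261

3D printer: 301 W × 2.66 h × 30 d = 24,020 Wh = 24.02 kWh
Wi-Fi router: 16.7 W × 14 h × 30 d = 7,014 Wh = 7.014 kWh
heat pump: 3070 W × 8.87 h × 30 d = 816,927 Wh = 816.9 kWh
window air conditioner: 817.9 W × 6.72 h × 30 d = 164,889 Wh = 164.9 kWh
Total energy = 24.02 + 7.014 + 816.9 + 164.9 = 1,013 kWh
Cost = 1,013 kWh × £0.258 = £261.32 ≈ £261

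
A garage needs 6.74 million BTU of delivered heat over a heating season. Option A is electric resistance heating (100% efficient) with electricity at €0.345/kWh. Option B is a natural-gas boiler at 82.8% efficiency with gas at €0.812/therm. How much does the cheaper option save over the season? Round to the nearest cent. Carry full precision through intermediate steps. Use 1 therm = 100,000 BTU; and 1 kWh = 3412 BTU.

Heat load = 6.74 × 10⁶ BTU = 6,740,000 BTU
Gas: input = 6,740,000 / 0.828 = 8,140,097 BTU = 81.4 therm → 81.4 × €0.812 = €66.10
Electric: 6,740,000 BTU / 3412 = 1,975 kWh → × €0.345 = €681.51
Difference = |€66.10 − €681.51| = €615.41

€615.41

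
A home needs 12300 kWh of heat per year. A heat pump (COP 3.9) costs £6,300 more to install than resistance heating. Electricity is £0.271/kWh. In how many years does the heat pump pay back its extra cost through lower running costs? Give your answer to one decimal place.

2.5 years

Resistance: 12300 kWh × £0.271 = £3,333.30/yr
Heat pump: 12300 / 3.9 = 3154 kWh in → × £0.271 = £854.69/yr
Annual savings = £2,478.61
Payback = £6,300 / £2,478.61 = 2.54 years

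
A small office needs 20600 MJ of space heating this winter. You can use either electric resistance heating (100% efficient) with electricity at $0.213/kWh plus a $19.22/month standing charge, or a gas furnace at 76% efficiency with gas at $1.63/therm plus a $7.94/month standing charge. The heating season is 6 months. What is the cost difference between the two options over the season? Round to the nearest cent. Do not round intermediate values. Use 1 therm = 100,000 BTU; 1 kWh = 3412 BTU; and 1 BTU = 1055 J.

$867.85

Heat load = 20600 MJ = 20,600,000,000 J / 1055 = 19,526,066 BTU
Gas: input = 19,526,066 / 0.76 = 25,692,193 BTU = 256.9 therm → 256.9 × $1.63 = $418.78; + 6 × $7.94 standing = $466.42
Electric: 19,526,066 BTU / 3412 = 5,723 kWh → × $0.213 = $1,218.95; + 6 × $19.22 standing = $1,334.27
Difference = |$466.42 − $1,334.27| = $867.85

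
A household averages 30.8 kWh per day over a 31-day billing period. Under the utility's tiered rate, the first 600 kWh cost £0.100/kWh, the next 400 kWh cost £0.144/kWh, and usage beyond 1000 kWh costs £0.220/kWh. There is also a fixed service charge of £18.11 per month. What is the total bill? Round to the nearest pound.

Usage = 30.8 kWh/day × 31 days = 954.8 kWh
First 600 kWh × £0.100 = £60.00
Next 354.8 kWh × £0.144 = £51.09
Remaining tier: 0 kWh (not reached)
Energy charge = £111.09; + service £18.11 = £129.20 ≈ £129

£129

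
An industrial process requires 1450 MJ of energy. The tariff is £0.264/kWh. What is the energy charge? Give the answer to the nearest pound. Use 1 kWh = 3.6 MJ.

£106

1450 MJ × (0.27778 kWh/MJ) = 402.8 kWh
Cost = 402.8 kWh × £0.264/kWh = £106.33 ≈ £106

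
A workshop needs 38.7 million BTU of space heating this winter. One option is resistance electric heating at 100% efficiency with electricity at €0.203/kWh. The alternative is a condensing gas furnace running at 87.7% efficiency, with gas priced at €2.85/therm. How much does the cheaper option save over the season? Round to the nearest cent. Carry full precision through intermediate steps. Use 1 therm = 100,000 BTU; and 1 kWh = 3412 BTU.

€1044.85

Heat load = 38.7 × 10⁶ BTU = 38,700,000 BTU
Gas: input = 38,700,000 / 0.877 = 44,127,708 BTU = 441.3 therm → 441.3 × €2.85 = €1,257.64
Electric: 38,700,000 BTU / 3412 = 11,340 kWh → × €0.203 = €2,302.49
Difference = |€1,257.64 − €2,302.49| = €1,044.85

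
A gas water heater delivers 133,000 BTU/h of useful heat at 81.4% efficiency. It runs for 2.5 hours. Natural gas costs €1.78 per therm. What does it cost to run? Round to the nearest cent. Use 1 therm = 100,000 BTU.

Heat delivered = 133,000 BTU/h × 2.5 h = 332,500 BTU
Gas input = 332,500 / 0.814 = 408,477 BTU
= 408,477 / 100,000 = 4.085 therm
Cost = 4.085 × €1.78/therm = €7.27

€7.27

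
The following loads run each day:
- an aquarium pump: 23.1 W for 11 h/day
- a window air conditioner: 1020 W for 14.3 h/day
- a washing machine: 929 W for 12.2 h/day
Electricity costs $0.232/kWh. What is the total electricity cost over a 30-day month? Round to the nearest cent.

$182.17

aquarium pump: 23.1 W × 11 h × 30 d = 7,623 Wh = 7.623 kWh
window air conditioner: 1020 W × 14.3 h × 30 d = 437,580 Wh = 437.6 kWh
washing machine: 929 W × 12.2 h × 30 d = 340,014 Wh = 340 kWh
Total energy = 7.623 + 437.6 + 340 = 785.2 kWh
Cost = 785.2 kWh × $0.232 = $182.17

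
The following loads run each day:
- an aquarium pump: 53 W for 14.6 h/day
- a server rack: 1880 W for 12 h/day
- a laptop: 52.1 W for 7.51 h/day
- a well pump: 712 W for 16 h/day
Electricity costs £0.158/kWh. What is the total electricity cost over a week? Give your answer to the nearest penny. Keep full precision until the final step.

£38.84

aquarium pump: 53 W × 14.6 h × 7 d = 5,417 Wh = 5.417 kWh
server rack: 1880 W × 12 h × 7 d = 157,920 Wh = 157.9 kWh
laptop: 52.1 W × 7.51 h × 7 d = 2,739 Wh = 2.739 kWh
well pump: 712 W × 16 h × 7 d = 79,744 Wh = 79.74 kWh
Total energy = 5.417 + 157.9 + 2.739 + 79.74 = 245.8 kWh
Cost = 245.8 kWh × £0.158 = £38.84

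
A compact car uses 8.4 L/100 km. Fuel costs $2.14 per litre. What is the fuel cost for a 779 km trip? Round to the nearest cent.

$140.03

Fuel = 8.4 L/100 km × 779 km / 100 = 65.44 L
Cost = 65.44 L × $2.14/L = $140.03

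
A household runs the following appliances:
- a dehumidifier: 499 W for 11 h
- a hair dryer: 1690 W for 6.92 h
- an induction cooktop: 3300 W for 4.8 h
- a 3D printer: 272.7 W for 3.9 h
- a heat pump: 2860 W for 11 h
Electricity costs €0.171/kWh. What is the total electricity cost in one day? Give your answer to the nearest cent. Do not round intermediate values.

dehumidifier: 499 W × 11 h = 5,489 Wh = 5.489 kWh
hair dryer: 1690 W × 6.92 h = 11,695 Wh = 11.69 kWh
induction cooktop: 3300 W × 4.8 h = 15,840 Wh = 15.84 kWh
3D printer: 272.7 W × 3.9 h = 1,064 Wh = 1.064 kWh
heat pump: 2860 W × 11 h = 31,460 Wh = 31.46 kWh
Total energy = 5.489 + 11.69 + 15.84 + 1.064 + 31.46 = 65.55 kWh
Cost = 65.55 kWh × €0.171 = €11.21

€11.21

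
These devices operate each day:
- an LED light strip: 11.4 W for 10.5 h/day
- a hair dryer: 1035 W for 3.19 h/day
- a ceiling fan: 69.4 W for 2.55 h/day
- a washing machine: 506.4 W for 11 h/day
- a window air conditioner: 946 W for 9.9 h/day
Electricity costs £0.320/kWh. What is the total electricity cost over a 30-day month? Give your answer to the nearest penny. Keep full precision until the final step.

LED light strip: 11.4 W × 10.5 h × 30 d = 3,591 Wh = 3.591 kWh
hair dryer: 1035 W × 3.19 h × 30 d = 99,050 Wh = 99.05 kWh
ceiling fan: 69.4 W × 2.55 h × 30 d = 5,309 Wh = 5.309 kWh
washing machine: 506.4 W × 11 h × 30 d = 167,112 Wh = 167.1 kWh
window air conditioner: 946 W × 9.9 h × 30 d = 280,962 Wh = 281 kWh
Total energy = 3.591 + 99.05 + 5.309 + 167.1 + 281 = 556 kWh
Cost = 556 kWh × £0.320 = £177.93

£177.93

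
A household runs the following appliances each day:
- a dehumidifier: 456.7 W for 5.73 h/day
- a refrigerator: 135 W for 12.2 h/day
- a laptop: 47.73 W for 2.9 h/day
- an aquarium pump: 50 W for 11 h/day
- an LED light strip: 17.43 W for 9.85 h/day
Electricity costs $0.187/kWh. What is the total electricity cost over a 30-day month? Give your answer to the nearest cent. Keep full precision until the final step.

$28.75

dehumidifier: 456.7 W × 5.73 h × 30 d = 78,507 Wh = 78.51 kWh
refrigerator: 135 W × 12.2 h × 30 d = 49,410 Wh = 49.41 kWh
laptop: 47.73 W × 2.9 h × 30 d = 4,153 Wh = 4.153 kWh
aquarium pump: 50 W × 11 h × 30 d = 16,500 Wh = 16.5 kWh
LED light strip: 17.43 W × 9.85 h × 30 d = 5,151 Wh = 5.151 kWh
Total energy = 78.51 + 49.41 + 4.153 + 16.5 + 5.151 = 153.7 kWh
Cost = 153.7 kWh × $0.187 = $28.75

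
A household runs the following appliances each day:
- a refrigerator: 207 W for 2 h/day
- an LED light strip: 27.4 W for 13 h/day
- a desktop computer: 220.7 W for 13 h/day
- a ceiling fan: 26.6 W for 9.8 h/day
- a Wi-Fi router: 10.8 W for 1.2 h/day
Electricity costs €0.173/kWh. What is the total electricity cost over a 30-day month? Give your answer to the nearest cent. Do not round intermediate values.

€20.31

refrigerator: 207 W × 2 h × 30 d = 12,420 Wh = 12.42 kWh
LED light strip: 27.4 W × 13 h × 30 d = 10,686 Wh = 10.69 kWh
desktop computer: 220.7 W × 13 h × 30 d = 86,073 Wh = 86.07 kWh
ceiling fan: 26.6 W × 9.8 h × 30 d = 7,820 Wh = 7.82 kWh
Wi-Fi router: 10.8 W × 1.2 h × 30 d = 389 Wh = 0.3888 kWh
Total energy = 12.42 + 10.69 + 86.07 + 7.82 + 0.3888 = 117.4 kWh
Cost = 117.4 kWh × €0.173 = €20.31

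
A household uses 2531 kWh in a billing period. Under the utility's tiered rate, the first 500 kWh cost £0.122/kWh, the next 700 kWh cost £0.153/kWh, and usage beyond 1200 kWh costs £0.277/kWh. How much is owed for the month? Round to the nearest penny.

First 500 kWh × £0.122 = £61.00
Next 700 kWh × £0.153 = £107.10
Remaining 1331 kWh × £0.277 = £368.69
Total = £536.79

£536.79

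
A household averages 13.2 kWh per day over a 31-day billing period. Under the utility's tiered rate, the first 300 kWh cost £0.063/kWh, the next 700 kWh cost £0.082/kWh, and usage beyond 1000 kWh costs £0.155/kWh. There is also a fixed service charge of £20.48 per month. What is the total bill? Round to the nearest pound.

Usage = 13.2 kWh/day × 31 days = 409.2 kWh
First 300 kWh × £0.063 = £18.90
Next 109.2 kWh × £0.082 = £8.95
Remaining tier: 0 kWh (not reached)
Energy charge = £27.85; + service £20.48 = £48.33 ≈ £48

£48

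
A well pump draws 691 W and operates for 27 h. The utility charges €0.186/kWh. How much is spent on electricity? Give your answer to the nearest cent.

Energy = 691 W × 27 h = 18,657 Wh = 18.66 kWh
Cost = 18.66 kWh × €0.186/kWh = €3.47

€3.47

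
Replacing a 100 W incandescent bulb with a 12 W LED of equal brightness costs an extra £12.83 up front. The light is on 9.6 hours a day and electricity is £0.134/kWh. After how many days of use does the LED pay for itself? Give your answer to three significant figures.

Power saved = 100 − 12 = 88 W
Daily energy saved = 88 W × 9.6 h = 844.8 Wh = 0.8448 kWh
Daily savings = 0.8448 × £0.134 = £0.1132
Payback = £12.83 / £0.1132 per day = 113.3 days

113 days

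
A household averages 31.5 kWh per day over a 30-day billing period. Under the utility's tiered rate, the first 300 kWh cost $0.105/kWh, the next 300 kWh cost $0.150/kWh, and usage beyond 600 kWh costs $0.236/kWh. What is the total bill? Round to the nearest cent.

$157.92

Usage = 31.5 kWh/day × 30 days = 945 kWh
First 300 kWh × $0.105 = $31.50
Next 300 kWh × $0.150 = $45.00
Remaining 345 kWh × $0.236 = $81.42
Total = $157.92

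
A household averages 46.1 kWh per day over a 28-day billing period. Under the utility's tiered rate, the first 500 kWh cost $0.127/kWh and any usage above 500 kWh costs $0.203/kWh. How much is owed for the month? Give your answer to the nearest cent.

Usage = 46.1 kWh/day × 28 days = 1290.8 kWh
First 500 kWh × $0.127 = $63.50
Remaining 790.8 kWh × $0.203 = $160.53
Total = $224.03

$224.03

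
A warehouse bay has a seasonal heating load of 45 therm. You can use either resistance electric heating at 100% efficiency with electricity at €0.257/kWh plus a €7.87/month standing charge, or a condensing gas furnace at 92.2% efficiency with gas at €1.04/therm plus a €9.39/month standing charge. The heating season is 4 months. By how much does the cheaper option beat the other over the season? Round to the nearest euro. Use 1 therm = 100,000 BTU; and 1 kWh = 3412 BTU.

Heat load = 45 therm × 100,000 = 4,500,000 BTU
Gas: input = 4,500,000 / 0.922 = 4,880,694 BTU = 48.81 therm → 48.81 × €1.04 = €50.76; + 4 × €9.39 standing = €88.32
Electric: 4,500,000 BTU / 3412 = 1,319 kWh → × €0.257 = €338.95; + 4 × €7.87 standing = €370.43
Difference = |€88.32 − €370.43| = €282.11 ≈ €282

€282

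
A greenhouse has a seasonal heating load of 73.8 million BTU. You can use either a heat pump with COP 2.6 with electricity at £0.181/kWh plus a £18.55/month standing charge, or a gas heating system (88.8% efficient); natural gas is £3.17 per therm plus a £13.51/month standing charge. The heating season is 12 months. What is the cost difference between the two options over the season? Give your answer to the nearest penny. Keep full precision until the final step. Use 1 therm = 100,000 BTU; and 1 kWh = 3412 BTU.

Heat load = 73.8 × 10⁶ BTU = 73,800,000 BTU
Gas: input = 73,800,000 / 0.888 = 83,108,108 BTU = 831.1 therm → 831.1 × £3.17 = £2,634.53; + 12 × £13.51 standing = £2,796.65
Heat pump: 73,800,000 BTU / 3412 = 21,630 kWh heat; / 2.6 = 8,319 kWh in → × £0.181 = £1,505.75; + 12 × £18.55 standing = £1,728.35
Difference = |£2,796.65 − £1,728.35| = £1,068.30

£1068.30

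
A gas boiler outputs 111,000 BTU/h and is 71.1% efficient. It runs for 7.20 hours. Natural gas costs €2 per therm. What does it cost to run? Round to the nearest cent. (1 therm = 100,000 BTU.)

€22.48

Heat delivered = 111,000 BTU/h × 7.20 h = 799,200 BTU
Gas input = 799,200 / 0.711 = 1,124,051 BTU
= 1,124,051 / 100,000 = 11.24 therm
Cost = 11.24 × €2/therm = €22.48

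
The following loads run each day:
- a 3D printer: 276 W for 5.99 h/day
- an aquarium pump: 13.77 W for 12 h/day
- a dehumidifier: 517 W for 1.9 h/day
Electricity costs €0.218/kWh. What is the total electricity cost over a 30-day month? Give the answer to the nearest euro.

3D printer: 276 W × 5.99 h × 30 d = 49,597 Wh = 49.6 kWh
aquarium pump: 13.77 W × 12 h × 30 d = 4,957 Wh = 4.957 kWh
dehumidifier: 517 W × 1.9 h × 30 d = 29,469 Wh = 29.47 kWh
Total energy = 49.6 + 4.957 + 29.47 = 84.02 kWh
Cost = 84.02 kWh × €0.218 = €18.32 ≈ €18

€18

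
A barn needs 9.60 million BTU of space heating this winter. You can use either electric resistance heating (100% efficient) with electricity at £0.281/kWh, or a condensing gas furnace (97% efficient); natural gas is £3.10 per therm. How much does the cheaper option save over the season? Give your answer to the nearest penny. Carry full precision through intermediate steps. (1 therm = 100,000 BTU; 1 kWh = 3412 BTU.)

Heat load = 9.60 × 10⁶ BTU = 9,600,000 BTU
Gas: input = 9,600,000 / 0.97 = 9,896,907 BTU = 98.97 therm → 98.97 × £3.10 = £306.80
Electric: 9,600,000 BTU / 3412 = 2,814 kWh → × £0.281 = £790.62
Difference = |£306.80 − £790.62| = £483.82

£483.82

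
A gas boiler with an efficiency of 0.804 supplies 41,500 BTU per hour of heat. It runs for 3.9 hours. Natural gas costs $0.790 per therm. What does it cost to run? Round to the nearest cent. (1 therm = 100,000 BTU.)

Heat delivered = 41,500 BTU/h × 3.9 h = 161,850 BTU
Gas input = 161,850 / 0.804 = 201,306 BTU
= 201,306 / 100,000 = 2.013 therm
Cost = 2.013 × $0.790/therm = $1.59

$1.59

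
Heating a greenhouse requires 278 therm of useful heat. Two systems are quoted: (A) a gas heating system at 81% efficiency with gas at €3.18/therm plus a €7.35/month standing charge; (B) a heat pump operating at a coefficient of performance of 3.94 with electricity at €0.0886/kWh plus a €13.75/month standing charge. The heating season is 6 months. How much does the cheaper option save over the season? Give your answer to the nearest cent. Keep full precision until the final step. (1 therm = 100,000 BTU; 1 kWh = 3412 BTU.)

Heat load = 278 therm × 100,000 = 27,800,000 BTU
Gas: input = 27,800,000 / 0.810 = 34,320,988 BTU = 343.2 therm → 343.2 × €3.18 = €1,091.41; + 6 × €7.35 standing = €1,135.51
Heat pump: 27,800,000 BTU / 3412 = 8,148 kWh heat; / 3.94 = 2,068 kWh in → × €0.0886 = €183.22; + 6 × €13.75 standing = €265.72
Difference = |€1,135.51 − €265.72| = €869.79

€869.79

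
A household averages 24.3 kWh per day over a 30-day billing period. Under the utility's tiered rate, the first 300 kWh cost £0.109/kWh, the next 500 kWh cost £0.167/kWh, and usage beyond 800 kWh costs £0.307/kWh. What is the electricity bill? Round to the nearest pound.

Usage = 24.3 kWh/day × 30 days = 729 kWh
First 300 kWh × £0.109 = £32.70
Next 429 kWh × £0.167 = £71.64
Remaining tier: 0 kWh (not reached)
Total = £104.34 ≈ £104

£104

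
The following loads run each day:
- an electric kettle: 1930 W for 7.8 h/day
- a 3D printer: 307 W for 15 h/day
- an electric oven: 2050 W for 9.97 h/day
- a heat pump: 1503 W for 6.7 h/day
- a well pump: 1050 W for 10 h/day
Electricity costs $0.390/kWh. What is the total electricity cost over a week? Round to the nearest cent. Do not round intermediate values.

electric kettle: 1930 W × 7.8 h × 7 d = 105,378 Wh = 105.4 kWh
3D printer: 307 W × 15 h × 7 d = 32,235 Wh = 32.23 kWh
electric oven: 2050 W × 9.97 h × 7 d = 143,070 Wh = 143.1 kWh
heat pump: 1503 W × 6.7 h × 7 d = 70,491 Wh = 70.49 kWh
well pump: 1050 W × 10 h × 7 d = 73,500 Wh = 73.5 kWh
Total energy = 105.4 + 32.23 + 143.1 + 70.49 + 73.5 = 424.7 kWh
Cost = 424.7 kWh × $0.390 = $165.62

$165.62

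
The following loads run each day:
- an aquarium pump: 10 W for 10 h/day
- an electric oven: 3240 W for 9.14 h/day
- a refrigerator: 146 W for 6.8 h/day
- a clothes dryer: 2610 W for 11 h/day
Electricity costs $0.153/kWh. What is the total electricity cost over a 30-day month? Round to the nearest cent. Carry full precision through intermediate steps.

$272.72

aquarium pump: 10 W × 10 h × 30 d = 3,000 Wh = 3 kWh
electric oven: 3240 W × 9.14 h × 30 d = 888,408 Wh = 888.4 kWh
refrigerator: 146 W × 6.8 h × 30 d = 29,784 Wh = 29.78 kWh
clothes dryer: 2610 W × 11 h × 30 d = 861,300 Wh = 861.3 kWh
Total energy = 3 + 888.4 + 29.78 + 861.3 = 1,782 kWh
Cost = 1,782 kWh × $0.153 = $272.72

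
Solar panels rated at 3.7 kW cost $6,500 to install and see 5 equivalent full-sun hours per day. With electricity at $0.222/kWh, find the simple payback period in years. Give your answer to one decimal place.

4.3 years

Daily generation = 3.7 kW × 5 h = 18.5 kWh
Annual generation = 18.5 × 365 = 6752.5 kWh
Annual savings = 6752.5 × $0.222 = $1,499.06
Payback = $6,500 / $1,499.06 = 4.34 years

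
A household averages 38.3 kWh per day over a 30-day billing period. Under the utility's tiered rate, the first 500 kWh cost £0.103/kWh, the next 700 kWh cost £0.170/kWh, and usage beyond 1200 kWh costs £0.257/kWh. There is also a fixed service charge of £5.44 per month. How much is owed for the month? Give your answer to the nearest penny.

£167.27

Usage = 38.3 kWh/day × 30 days = 1149 kWh
First 500 kWh × £0.103 = £51.50
Next 649 kWh × £0.170 = £110.33
Remaining tier: 0 kWh (not reached)
Energy charge = £161.83; + service £5.44 = £167.27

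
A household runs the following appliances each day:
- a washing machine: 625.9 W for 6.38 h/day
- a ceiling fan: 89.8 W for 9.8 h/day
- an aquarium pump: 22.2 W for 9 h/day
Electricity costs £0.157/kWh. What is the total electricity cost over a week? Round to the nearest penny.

washing machine: 625.9 W × 6.38 h × 7 d = 27,953 Wh = 27.95 kWh
ceiling fan: 89.8 W × 9.8 h × 7 d = 6,160 Wh = 6.16 kWh
aquarium pump: 22.2 W × 9 h × 7 d = 1,399 Wh = 1.399 kWh
Total energy = 27.95 + 6.16 + 1.399 = 35.51 kWh
Cost = 35.51 kWh × £0.157 = £5.58

£5.58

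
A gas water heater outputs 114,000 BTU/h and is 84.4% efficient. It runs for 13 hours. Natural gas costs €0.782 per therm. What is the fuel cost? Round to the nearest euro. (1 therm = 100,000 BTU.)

€14

Heat delivered = 114,000 BTU/h × 13 h = 1,482,000 BTU
Gas input = 1,482,000 / 0.844 = 1,755,924 BTU
= 1,755,924 / 100,000 = 17.56 therm
Cost = 17.56 × €0.782/therm = €13.73 ≈ €14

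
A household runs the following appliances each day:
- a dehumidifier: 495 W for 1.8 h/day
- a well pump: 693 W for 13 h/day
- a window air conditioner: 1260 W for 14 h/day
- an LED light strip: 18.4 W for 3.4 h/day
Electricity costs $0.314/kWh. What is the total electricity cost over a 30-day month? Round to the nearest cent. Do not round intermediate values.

dehumidifier: 495 W × 1.8 h × 30 d = 26,730 Wh = 26.73 kWh
well pump: 693 W × 13 h × 30 d = 270,270 Wh = 270.3 kWh
window air conditioner: 1260 W × 14 h × 30 d = 529,200 Wh = 529.2 kWh
LED light strip: 18.4 W × 3.4 h × 30 d = 1,877 Wh = 1.877 kWh
Total energy = 26.73 + 270.3 + 529.2 + 1.877 = 828.1 kWh
Cost = 828.1 kWh × $0.314 = $260.02

$260.02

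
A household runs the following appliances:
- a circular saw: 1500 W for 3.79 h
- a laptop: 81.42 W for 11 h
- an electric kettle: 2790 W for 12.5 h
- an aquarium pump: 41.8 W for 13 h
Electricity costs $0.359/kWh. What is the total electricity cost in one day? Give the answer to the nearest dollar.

$15

circular saw: 1500 W × 3.79 h = 5,685 Wh = 5.685 kWh
laptop: 81.42 W × 11 h = 896 Wh = 0.8956 kWh
electric kettle: 2790 W × 12.5 h = 34,875 Wh = 34.88 kWh
aquarium pump: 41.8 W × 13 h = 543 Wh = 0.5434 kWh
Total energy = 5.685 + 0.8956 + 34.88 + 0.5434 = 42 kWh
Cost = 42 kWh × $0.359 = $15.08 ≈ $15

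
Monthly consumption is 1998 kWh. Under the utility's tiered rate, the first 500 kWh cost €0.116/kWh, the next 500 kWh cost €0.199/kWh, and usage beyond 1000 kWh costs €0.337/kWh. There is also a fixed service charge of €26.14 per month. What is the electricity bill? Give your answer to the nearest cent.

€519.97

First 500 kWh × €0.116 = €58.00
Next 500 kWh × €0.199 = €99.50
Remaining 998 kWh × €0.337 = €336.33
Energy charge = €493.83; + service €26.14 = €519.97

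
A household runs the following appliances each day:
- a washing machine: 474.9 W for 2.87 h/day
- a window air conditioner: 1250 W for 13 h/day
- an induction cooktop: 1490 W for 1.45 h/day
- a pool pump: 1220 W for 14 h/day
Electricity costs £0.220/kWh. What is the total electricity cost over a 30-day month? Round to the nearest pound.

washing machine: 474.9 W × 2.87 h × 30 d = 40,889 Wh = 40.89 kWh
window air conditioner: 1250 W × 13 h × 30 d = 487,500 Wh = 487.5 kWh
induction cooktop: 1490 W × 1.45 h × 30 d = 64,815 Wh = 64.81 kWh
pool pump: 1220 W × 14 h × 30 d = 512,400 Wh = 512.4 kWh
Total energy = 40.89 + 487.5 + 64.81 + 512.4 = 1,106 kWh
Cost = 1,106 kWh × £0.220 = £243.23 ≈ £243

£243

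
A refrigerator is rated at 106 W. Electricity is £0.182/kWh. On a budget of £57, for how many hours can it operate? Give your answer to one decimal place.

Energy budget = £57 / £0.182 per kWh = 313.2 kWh = 313,187 Wh
Runtime = 313,187 Wh / 106 W = 2,955 h

2954.6 h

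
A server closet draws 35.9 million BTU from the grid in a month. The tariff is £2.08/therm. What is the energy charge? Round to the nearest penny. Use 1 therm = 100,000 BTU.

35.9 million BTU × (10 therm/million BTU) = 359 therm
Cost = 359 therm × £2.08/therm = £746.72

£746.72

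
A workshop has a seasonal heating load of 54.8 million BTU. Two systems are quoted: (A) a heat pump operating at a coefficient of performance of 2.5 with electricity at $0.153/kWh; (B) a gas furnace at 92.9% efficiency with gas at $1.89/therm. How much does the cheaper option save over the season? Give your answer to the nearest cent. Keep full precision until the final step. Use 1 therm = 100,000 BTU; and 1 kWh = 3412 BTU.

Heat load = 54.8 × 10⁶ BTU = 54,800,000 BTU
Gas: input = 54,800,000 / 0.929 = 58,988,159 BTU = 589.9 therm → 589.9 × $1.89 = $1,114.88
Heat pump: 54,800,000 BTU / 3412 = 16,060 kWh heat; / 2.5 = 6,424 kWh in → × $0.153 = $982.93
Difference = |$1,114.88 − $982.93| = $131.95

$131.95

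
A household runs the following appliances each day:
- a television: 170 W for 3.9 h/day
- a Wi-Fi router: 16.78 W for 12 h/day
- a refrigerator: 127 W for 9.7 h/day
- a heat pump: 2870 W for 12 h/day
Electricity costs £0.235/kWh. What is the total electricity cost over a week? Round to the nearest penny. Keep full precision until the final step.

television: 170 W × 3.9 h × 7 d = 4,641 Wh = 4.641 kWh
Wi-Fi router: 16.78 W × 12 h × 7 d = 1,410 Wh = 1.41 kWh
refrigerator: 127 W × 9.7 h × 7 d = 8,623 Wh = 8.623 kWh
heat pump: 2870 W × 12 h × 7 d = 241,080 Wh = 241.1 kWh
Total energy = 4.641 + 1.41 + 8.623 + 241.1 = 255.8 kWh
Cost = 255.8 kWh × £0.235 = £60.10

£60.10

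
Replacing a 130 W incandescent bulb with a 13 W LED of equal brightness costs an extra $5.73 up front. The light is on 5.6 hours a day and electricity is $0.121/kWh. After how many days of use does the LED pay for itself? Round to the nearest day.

Power saved = 130 − 13 = 117 W
Daily energy saved = 117 W × 5.6 h = 655.2 Wh = 0.6552 kWh
Daily savings = 0.6552 × $0.121 = $0.0793
Payback = $5.73 / $0.0793 per day = 72.28 days

72 days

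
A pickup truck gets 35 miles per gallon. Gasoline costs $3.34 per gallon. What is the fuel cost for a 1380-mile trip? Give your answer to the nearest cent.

Fuel = 1380 mi / 35 mpg = 39.43 gal
Cost = 39.43 gal × $3.34/gal = $131.69

$131.69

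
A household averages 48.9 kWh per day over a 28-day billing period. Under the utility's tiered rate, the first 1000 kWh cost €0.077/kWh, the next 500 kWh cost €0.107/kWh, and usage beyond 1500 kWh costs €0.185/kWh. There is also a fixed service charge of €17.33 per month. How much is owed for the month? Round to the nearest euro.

Usage = 48.9 kWh/day × 28 days = 1369.2 kWh
First 1000 kWh × €0.077 = €77.00
Next 369.2 kWh × €0.107 = €39.50
Remaining tier: 0 kWh (not reached)
Energy charge = €116.50; + service €17.33 = €133.83 ≈ €134

€134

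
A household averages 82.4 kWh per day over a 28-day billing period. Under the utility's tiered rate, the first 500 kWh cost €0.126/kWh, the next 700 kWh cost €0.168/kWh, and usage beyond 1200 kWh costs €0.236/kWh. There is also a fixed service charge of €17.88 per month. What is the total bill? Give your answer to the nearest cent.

€459.78

Usage = 82.4 kWh/day × 28 days = 2307.2 kWh
First 500 kWh × €0.126 = €63.00
Next 700 kWh × €0.168 = €117.60
Remaining 1107.2 kWh × €0.236 = €261.30
Energy charge = €441.90; + service €17.88 = €459.78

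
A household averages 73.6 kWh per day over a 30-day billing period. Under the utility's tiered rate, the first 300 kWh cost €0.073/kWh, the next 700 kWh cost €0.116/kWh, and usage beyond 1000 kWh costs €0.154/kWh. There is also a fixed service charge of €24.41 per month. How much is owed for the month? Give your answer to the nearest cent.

€313.54

Usage = 73.6 kWh/day × 30 days = 2208 kWh
First 300 kWh × €0.073 = €21.90
Next 700 kWh × €0.116 = €81.20
Remaining 1208 kWh × €0.154 = €186.03
Energy charge = €289.13; + service €24.41 = €313.54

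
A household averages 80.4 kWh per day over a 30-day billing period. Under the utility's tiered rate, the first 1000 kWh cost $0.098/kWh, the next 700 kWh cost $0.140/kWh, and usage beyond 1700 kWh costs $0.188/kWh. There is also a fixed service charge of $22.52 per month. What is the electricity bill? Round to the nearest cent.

Usage = 80.4 kWh/day × 30 days = 2412 kWh
First 1000 kWh × $0.098 = $98.00
Next 700 kWh × $0.140 = $98.00
Remaining 712 kWh × $0.188 = $133.86
Energy charge = $329.86; + service $22.52 = $352.38

$352.38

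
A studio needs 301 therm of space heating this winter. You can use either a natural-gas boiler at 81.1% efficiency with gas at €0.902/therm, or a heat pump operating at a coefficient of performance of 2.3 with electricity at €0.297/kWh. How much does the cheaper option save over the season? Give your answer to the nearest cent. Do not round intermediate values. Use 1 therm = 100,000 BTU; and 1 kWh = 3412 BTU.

Heat load = 301 therm × 100,000 = 30,100,000 BTU
Gas: input = 30,100,000 / 0.811 = 37,114,673 BTU = 371.1 therm → 371.1 × €0.902 = €334.77
Heat pump: 30,100,000 BTU / 3412 = 8,822 kWh heat; / 2.3 = 3,836 kWh in → × €0.297 = €1,139.16
Difference = |€334.77 − €1,139.16| = €804.39

€804.39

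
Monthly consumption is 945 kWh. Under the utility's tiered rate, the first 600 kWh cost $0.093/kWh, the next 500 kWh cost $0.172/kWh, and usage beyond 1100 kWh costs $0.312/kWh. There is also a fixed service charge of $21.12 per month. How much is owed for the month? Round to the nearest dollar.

First 600 kWh × $0.093 = $55.80
Next 345 kWh × $0.172 = $59.34
Remaining tier: 0 kWh (not reached)
Energy charge = $115.14; + service $21.12 = $136.26 ≈ $136

$136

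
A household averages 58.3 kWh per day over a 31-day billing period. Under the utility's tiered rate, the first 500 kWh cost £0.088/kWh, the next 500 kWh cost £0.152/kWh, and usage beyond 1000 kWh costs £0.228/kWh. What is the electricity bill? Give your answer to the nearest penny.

Usage = 58.3 kWh/day × 31 days = 1807.3 kWh
First 500 kWh × £0.088 = £44.00
Next 500 kWh × £0.152 = £76.00
Remaining 807.3 kWh × £0.228 = £184.06
Total = £304.06

£304.06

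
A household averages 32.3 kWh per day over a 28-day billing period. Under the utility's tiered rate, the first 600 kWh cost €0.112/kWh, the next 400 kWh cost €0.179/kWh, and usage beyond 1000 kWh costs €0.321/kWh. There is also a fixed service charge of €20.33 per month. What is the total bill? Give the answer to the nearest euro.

Usage = 32.3 kWh/day × 28 days = 904.4 kWh
First 600 kWh × €0.112 = €67.20
Next 304.4 kWh × €0.179 = €54.49
Remaining tier: 0 kWh (not reached)
Energy charge = €121.69; + service €20.33 = €142.02 ≈ €142

€142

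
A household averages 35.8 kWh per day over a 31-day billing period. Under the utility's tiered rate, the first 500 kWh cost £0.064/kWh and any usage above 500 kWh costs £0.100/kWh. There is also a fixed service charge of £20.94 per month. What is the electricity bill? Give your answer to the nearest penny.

Usage = 35.8 kWh/day × 31 days = 1109.8 kWh
First 500 kWh × £0.064 = £32.00
Remaining 609.8 kWh × £0.100 = £60.98
Energy charge = £92.98; + service £20.94 = £113.92

£113.92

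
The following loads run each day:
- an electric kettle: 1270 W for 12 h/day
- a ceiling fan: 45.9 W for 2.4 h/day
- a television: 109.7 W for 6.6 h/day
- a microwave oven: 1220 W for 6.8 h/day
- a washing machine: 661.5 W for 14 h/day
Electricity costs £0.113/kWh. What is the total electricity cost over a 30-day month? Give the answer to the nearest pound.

£114

electric kettle: 1270 W × 12 h × 30 d = 457,200 Wh = 457.2 kWh
ceiling fan: 45.9 W × 2.4 h × 30 d = 3,305 Wh = 3.305 kWh
television: 109.7 W × 6.6 h × 30 d = 21,721 Wh = 21.72 kWh
microwave oven: 1220 W × 6.8 h × 30 d = 248,880 Wh = 248.9 kWh
washing machine: 661.5 W × 14 h × 30 d = 277,830 Wh = 277.8 kWh
Total energy = 457.2 + 3.305 + 21.72 + 248.9 + 277.8 = 1,009 kWh
Cost = 1,009 kWh × £0.113 = £114.01 ≈ £114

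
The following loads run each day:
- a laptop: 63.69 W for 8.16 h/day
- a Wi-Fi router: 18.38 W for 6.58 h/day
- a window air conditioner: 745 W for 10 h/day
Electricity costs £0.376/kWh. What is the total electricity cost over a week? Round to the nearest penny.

laptop: 63.69 W × 8.16 h × 7 d = 3,638 Wh = 3.638 kWh
Wi-Fi router: 18.38 W × 6.58 h × 7 d = 847 Wh = 0.8466 kWh
window air conditioner: 745 W × 10 h × 7 d = 52,150 Wh = 52.15 kWh
Total energy = 3.638 + 0.8466 + 52.15 = 56.63 kWh
Cost = 56.63 kWh × £0.376 = £21.29

£21.29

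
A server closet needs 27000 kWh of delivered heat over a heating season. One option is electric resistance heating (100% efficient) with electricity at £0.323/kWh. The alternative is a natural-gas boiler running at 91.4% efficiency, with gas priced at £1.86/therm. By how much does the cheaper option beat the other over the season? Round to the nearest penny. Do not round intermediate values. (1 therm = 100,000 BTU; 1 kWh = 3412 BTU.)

£6846.27

Heat load = 27000 kWh × 3412 = 92,124,000 BTU
Gas: input = 92,124,000 / 0.914 = 100,792,123 BTU = 1,008 therm → 1,008 × £1.86 = £1,874.73
Electric: 92,124,000 BTU / 3412 = 27,000 kWh → × £0.323 = £8,721.00
Difference = |£1,874.73 − £8,721.00| = £6,846.27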